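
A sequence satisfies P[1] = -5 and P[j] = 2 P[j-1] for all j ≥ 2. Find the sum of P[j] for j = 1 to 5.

-155

P[2] = 2(-5) = -10
P[3] = 2(-10) = -20
P[4] = 2(-20) = -40
P[5] = 2(-40) = -80
Sum = (-5) + (-10) + (-20) + (-40) + (-80) = -155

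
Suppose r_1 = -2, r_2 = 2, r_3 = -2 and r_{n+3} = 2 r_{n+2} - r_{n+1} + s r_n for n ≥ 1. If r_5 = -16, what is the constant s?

r_4 = -6 - 2s
r_5 = -10 - 2s
So -10 - 2s = -16, giving s = 3.

3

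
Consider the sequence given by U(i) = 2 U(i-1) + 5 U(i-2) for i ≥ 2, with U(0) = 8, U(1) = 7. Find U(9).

262367

U(2) = 2*7 + 5*8 = 54
U(3) = 2*54 + 5*7 = 143
U(4) = 2*143 + 5*54 = 556
U(5) = 2*556 + 5*143 = 1827
U(6) = 2*1827 + 5*556 = 6434
U(7) = 2*6434 + 5*1827 = 22003
U(8) = 2*22003 + 5*6434 = 76176
U(9) = 2*76176 + 5*22003 = 262367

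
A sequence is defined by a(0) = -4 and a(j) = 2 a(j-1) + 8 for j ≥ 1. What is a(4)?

a(1) = 2(-4) + 8 = 0
a(2) = 2(0) + 8 = 8
a(3) = 2(8) + 8 = 24
a(4) = 2(24) + 8 = 56

56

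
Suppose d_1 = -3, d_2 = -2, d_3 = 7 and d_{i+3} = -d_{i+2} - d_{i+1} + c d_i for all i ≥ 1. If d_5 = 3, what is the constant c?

5

d_4 = -5 - 3c
d_5 = -2 + c
So -2 + c = 3, giving c = 5.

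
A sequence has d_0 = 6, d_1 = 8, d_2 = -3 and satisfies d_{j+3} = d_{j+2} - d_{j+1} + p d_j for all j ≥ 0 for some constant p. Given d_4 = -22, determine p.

d_3 = -11 + 6p
d_4 = -8 + 14p
So -8 + 14p = -22, giving p = -1.

-1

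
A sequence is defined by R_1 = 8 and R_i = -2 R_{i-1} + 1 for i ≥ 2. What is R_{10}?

R_2 = -2(8) + 1 = -15
R_3 = -2(-15) + 1 = 31
R_4 = -2(31) + 1 = -61
R_5 = -2(-61) + 1 = 123
R_6 = -2(123) + 1 = -245
R_7 = -2(-245) + 1 = 491
R_8 = -2(491) + 1 = -981
R_9 = -2(-981) + 1 = 1963
R_{10} = -2(1963) + 1 = -3925

-3925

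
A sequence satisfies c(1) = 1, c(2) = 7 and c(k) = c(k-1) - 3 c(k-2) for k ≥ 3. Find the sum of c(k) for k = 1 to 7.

c(3) = 7 - 3(1) = 4
c(4) = 4 - 3(7) = -17
c(5) = (-17) - 3(4) = -29
c(6) = (-29) - 3(-17) = 22
c(7) = 22 - 3(-29) = 109
Sum = 1 + 7 + 4 + (-17) + (-29) + 22 + 109 = 97

97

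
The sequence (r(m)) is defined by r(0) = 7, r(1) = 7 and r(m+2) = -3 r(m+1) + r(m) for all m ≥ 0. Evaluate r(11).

r(2) = -3*7 + 7 = -14
r(3) = -3*(-14) + 7 = 49
r(4) = -3*49 + (-14) = -161
r(5) = -3*(-161) + 49 = 532
r(6) = -3*532 + (-161) = -1757
r(7) = -3*(-1757) + 532 = 5803
r(8) = -3*5803 + (-1757) = -19166
r(9) = -3*(-19166) + 5803 = 63301
r(10) = -3*63301 + (-19166) = -209069
r(11) = -3*(-209069) + 63301 = 690508

690508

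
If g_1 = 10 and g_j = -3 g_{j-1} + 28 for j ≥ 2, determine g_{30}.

-205891132094642

The fixed point is 28/(1 + 3) = 7, so g_j - 7 = -3(g_{j-1} - 7).
Hence g_j = 3·(-3)^{j-1} + 7.
g_{30} = 3·(-3)^{29} + 7 = 3·-68630377364883 + 7 = -205891132094642.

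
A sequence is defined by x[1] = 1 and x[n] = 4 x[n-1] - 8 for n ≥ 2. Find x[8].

-27304

x[2] = 4·1 - 8 = -4
x[3] = 4·(-4) - 8 = -24
x[4] = 4·(-24) - 8 = -104
x[5] = 4·(-104) - 8 = -424
x[6] = 4·(-424) - 8 = -1704
x[7] = 4·(-1704) - 8 = -6824
x[8] = 4·(-6824) - 8 = -27304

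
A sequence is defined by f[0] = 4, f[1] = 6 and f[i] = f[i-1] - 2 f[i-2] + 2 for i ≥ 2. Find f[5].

f[2] = 6 - 2(4) + 2 = 0
f[3] = 0 - 2(6) + 2 = -10
f[4] = (-10) - 2(0) + 2 = -8
f[5] = (-8) - 2(-10) + 2 = 14

14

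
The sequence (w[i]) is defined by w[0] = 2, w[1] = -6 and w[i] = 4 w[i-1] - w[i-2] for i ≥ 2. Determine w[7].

w[2] = 4*(-6) - 2 = -26
w[3] = 4*(-26) - (-6) = -98
w[4] = 4*(-98) - (-26) = -366
w[5] = 4*(-366) - (-98) = -1366
w[6] = 4*(-1366) - (-366) = -5098
w[7] = 4*(-5098) - (-1366) = -19026

-19026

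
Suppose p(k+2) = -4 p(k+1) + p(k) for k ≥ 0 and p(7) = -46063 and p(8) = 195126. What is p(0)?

6

Rearranging, p(k-2) = p(k) + 4 p(k-1).
p(6) = 195126 + 4*(-46063) = 10874
p(5) = -46063 + 4*10874 = -2567
p(4) = 10874 + 4*(-2567) = 606
p(3) = -2567 + 4*606 = -143
p(2) = 606 + 4*(-143) = 34
p(1) = -143 + 4*34 = -7
p(0) = 34 + 4*(-7) = 6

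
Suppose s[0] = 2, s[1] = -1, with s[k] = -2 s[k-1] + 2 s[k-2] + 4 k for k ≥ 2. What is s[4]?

s[2] = -2·(-1) + 2·2 + 8 = 14
s[3] = -2·14 + 2·(-1) + 12 = -18
s[4] = -2·(-18) + 2·14 + 16 = 80

80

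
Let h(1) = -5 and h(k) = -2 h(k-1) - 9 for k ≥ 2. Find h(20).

1048573

The fixed point is -9/(1 + 2) = -3, so h(k) + 3 = -2(h(k-1) + 3).
Hence h(k) = -2·(-2)^{k-1} - 3.
h(20) = -2·(-2)^{19} - 3 = -2·-524288 - 3 = 1048573.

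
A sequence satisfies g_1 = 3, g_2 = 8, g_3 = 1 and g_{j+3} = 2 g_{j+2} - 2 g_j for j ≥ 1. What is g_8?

-136

g_4 = 2(1) - 2(3) = -4
g_5 = 2(-4) - 2(8) = -24
g_6 = 2(-24) - 2(1) = -50
g_7 = 2(-50) - 2(-4) = -92
g_8 = 2(-92) - 2(-24) = -136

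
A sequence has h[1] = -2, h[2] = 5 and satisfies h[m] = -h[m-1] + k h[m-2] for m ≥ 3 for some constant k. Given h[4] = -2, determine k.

h[3] = -5 - 2k
h[4] = 5 + 7k
So 5 + 7k = -2, giving k = -1.

-1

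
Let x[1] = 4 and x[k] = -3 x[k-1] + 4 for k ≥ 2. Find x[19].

1162261468

The fixed point is 4/(1 + 3) = 1, so x[k] - 1 = -3(x[k-1] - 1).
Hence x[k] = 3·(-3)^{k-1} + 1.
x[19] = 3·(-3)^{18} + 1 = 3·387420489 + 1 = 1162261468.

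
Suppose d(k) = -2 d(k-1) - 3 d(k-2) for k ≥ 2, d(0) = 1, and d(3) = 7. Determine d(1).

Let d(1) = x.
d(2) = -3 - 2x
d(3) = 6 + x
So 6 + x = 7, giving x = 1.

1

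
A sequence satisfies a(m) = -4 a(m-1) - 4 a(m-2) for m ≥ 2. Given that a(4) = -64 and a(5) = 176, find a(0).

Rearranging, a(m-2) = (a(m) + 4 a(m-1)) / -4.
a(3) = (176 + 4*(-64)) / -4 = -80/-4 = 20
a(2) = (-64 + 4*20) / -4 = 16/-4 = -4
a(1) = (20 + 4*(-4)) / -4 = 4/-4 = -1
a(0) = (-4 + 4*(-1)) / -4 = -8/-4 = 2

2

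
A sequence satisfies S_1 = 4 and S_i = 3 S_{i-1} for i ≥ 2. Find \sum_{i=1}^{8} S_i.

S_2 = 3*4 = 12
S_3 = 3*12 = 36
S_4 = 3*36 = 108
S_5 = 3*108 = 324
S_6 = 3*324 = 972
S_7 = 3*972 = 2916
S_8 = 3*2916 = 8748
Sum = 4 + 12 + 36 + 108 + 324 + 972 + 2916 + 8748 = 13120

13120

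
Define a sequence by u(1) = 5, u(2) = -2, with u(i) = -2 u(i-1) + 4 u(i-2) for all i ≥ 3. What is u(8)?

u(3) = -2·(-2) + 4·5 = 24
u(4) = -2·24 + 4·(-2) = -56
u(5) = -2·(-56) + 4·24 = 208
u(6) = -2·208 + 4·(-56) = -640
u(7) = -2·(-640) + 4·208 = 2112
u(8) = -2·2112 + 4·(-640) = -6784

-6784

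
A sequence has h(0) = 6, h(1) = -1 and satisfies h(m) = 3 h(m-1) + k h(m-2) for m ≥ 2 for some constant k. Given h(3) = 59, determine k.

4

h(2) = -3 + 6k
h(3) = -9 + 17k
So -9 + 17k = 59, giving k = 4.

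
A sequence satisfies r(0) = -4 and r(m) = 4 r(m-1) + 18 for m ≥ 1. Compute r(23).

140737488355322

The fixed point is 18/(1 - 4) = -6, so r(m) + 6 = 4(r(m-1) + 6).
Hence r(m) = 2·4^m - 6.
r(23) = 2·4^{23} - 6 = 2·70368744177664 - 6 = 140737488355322.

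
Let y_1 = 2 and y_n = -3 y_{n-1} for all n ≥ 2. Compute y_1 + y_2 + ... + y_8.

y_2 = -3·2 = -6
y_3 = -3·(-6) = 18
y_4 = -3·18 = -54
y_5 = -3·(-54) = 162
y_6 = -3·162 = -486
y_7 = -3·(-486) = 1458
y_8 = -3·1458 = -4374
Sum = 2 + (-6) + 18 + (-54) + 162 + (-486) + 1458 + (-4374) = -3280

-3280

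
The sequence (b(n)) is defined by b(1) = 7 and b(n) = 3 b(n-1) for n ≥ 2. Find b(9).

b(2) = 3(7) = 21
b(3) = 3(21) = 63
b(4) = 3(63) = 189
b(5) = 3(189) = 567
b(6) = 3(567) = 1701
b(7) = 3(1701) = 5103
b(8) = 3(5103) = 15309
b(9) = 3(15309) = 45927

45927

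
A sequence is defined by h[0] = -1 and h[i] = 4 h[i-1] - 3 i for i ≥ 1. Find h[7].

h[1] = 4(-1) - 3 = -7
h[2] = 4(-7) - 6 = -34
h[3] = 4(-34) - 9 = -145
h[4] = 4(-145) - 12 = -592
h[5] = 4(-592) - 15 = -2383
h[6] = 4(-2383) - 18 = -9550
h[7] = 4(-9550) - 21 = -38221

-38221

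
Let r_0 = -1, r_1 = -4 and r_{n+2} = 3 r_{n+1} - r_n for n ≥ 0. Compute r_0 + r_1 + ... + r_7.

-2205

r_2 = 3*(-4) - (-1) = -11
r_3 = 3*(-11) - (-4) = -29
r_4 = 3*(-29) - (-11) = -76
r_5 = 3*(-76) - (-29) = -199
r_6 = 3*(-199) - (-76) = -521
r_7 = 3*(-521) - (-199) = -1364
Sum = (-1) + (-4) + (-11) + (-29) + (-76) + (-199) + (-521) + (-1364) = -2205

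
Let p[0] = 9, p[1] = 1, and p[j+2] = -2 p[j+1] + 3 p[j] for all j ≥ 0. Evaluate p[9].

-39359

p[2] = -2*1 + 3*9 = 25
p[3] = -2*25 + 3*1 = -47
p[4] = -2*(-47) + 3*25 = 169
p[5] = -2*169 + 3*(-47) = -479
p[6] = -2*(-479) + 3*169 = 1465
p[7] = -2*1465 + 3*(-479) = -4367
p[8] = -2*(-4367) + 3*1465 = 13129
p[9] = -2*13129 + 3*(-4367) = -39359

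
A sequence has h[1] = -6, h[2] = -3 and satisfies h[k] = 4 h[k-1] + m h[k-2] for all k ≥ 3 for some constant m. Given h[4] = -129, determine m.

h[3] = -12 - 6m
h[4] = -48 - 27m
So -48 - 27m = -129, giving m = 3.

3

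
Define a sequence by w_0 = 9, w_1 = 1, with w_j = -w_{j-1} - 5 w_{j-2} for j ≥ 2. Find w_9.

-12839

w_2 = -1 - 5(9) = -46
w_3 = -(-46) - 5(1) = 41
w_4 = -41 - 5(-46) = 189
w_5 = -189 - 5(41) = -394
w_6 = -(-394) - 5(189) = -551
w_7 = -(-551) - 5(-394) = 2521
w_8 = -2521 - 5(-551) = 234
w_9 = -234 - 5(2521) = -12839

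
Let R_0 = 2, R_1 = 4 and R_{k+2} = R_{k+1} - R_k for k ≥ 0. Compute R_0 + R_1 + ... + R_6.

R_2 = 4 - 2 = 2
R_3 = 2 - 4 = -2
R_4 = (-2) - 2 = -4
R_5 = (-4) - (-2) = -2
R_6 = (-2) - (-4) = 2
Sum = 2 + 4 + 2 + (-2) + (-4) + (-2) + 2 = 2

2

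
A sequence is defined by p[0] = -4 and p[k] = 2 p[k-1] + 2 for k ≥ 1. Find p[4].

p[1] = 2*(-4) + 2 = -6
p[2] = 2*(-6) + 2 = -10
p[3] = 2*(-10) + 2 = -18
p[4] = 2*(-18) + 2 = -34

-34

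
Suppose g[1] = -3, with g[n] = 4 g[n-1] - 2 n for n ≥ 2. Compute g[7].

g[2] = 4·(-3) - 4 = -16
g[3] = 4·(-16) - 6 = -70
g[4] = 4·(-70) - 8 = -288
g[5] = 4·(-288) - 10 = -1162
g[6] = 4·(-1162) - 12 = -4660
g[7] = 4·(-4660) - 14 = -18654

-18654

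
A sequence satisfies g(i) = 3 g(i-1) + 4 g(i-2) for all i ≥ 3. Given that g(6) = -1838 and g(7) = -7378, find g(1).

Rearranging, g(i-2) = (g(i) - 3 g(i-1)) / 4.
g(5) = (-7378 - 3*(-1838)) / 4 = -1864/4 = -466
g(4) = (-1838 - 3*(-466)) / 4 = -440/4 = -110
g(3) = (-466 - 3*(-110)) / 4 = -136/4 = -34
g(2) = (-110 - 3*(-34)) / 4 = -8/4 = -2
g(1) = (-34 - 3*(-2)) / 4 = -28/4 = -7

-7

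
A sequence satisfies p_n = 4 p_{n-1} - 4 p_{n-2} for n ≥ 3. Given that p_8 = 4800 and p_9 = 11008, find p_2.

9

Rearranging, p_{n-2} = (p_n - 4 p_{n-1}) / -4.
p_7 = (11008 - 4(4800)) / -4 = -8192/-4 = 2048
p_6 = (4800 - 4(2048)) / -4 = -3392/-4 = 848
p_5 = (2048 - 4(848)) / -4 = -1344/-4 = 336
p_4 = (848 - 4(336)) / -4 = -496/-4 = 124
p_3 = (336 - 4(124)) / -4 = -160/-4 = 40
p_2 = (124 - 4(40)) / -4 = -36/-4 = 9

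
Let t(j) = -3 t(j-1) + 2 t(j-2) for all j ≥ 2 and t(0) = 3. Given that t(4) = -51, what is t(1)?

3

Let t(1) = z.
t(2) = 6 - 3z
t(3) = -18 + 11z
t(4) = 66 - 39z
So 66 - 39z = -51, giving z = 3.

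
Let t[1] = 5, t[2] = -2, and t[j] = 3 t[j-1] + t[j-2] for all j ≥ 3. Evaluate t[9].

-1909

t[3] = 3*(-2) + 5 = -1
t[4] = 3*(-1) + (-2) = -5
t[5] = 3*(-5) + (-1) = -16
t[6] = 3*(-16) + (-5) = -53
t[7] = 3*(-53) + (-16) = -175
t[8] = 3*(-175) + (-53) = -578
t[9] = 3*(-578) + (-175) = -1909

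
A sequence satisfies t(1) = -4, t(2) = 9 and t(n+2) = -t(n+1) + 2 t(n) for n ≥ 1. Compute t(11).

-4437

t(3) = -9 + 2·(-4) = -17
t(4) = -(-17) + 2·9 = 35
t(5) = -35 + 2·(-17) = -69
t(6) = -(-69) + 2·35 = 139
t(7) = -139 + 2·(-69) = -277
t(8) = -(-277) + 2·139 = 555
t(9) = -555 + 2·(-277) = -1109
t(10) = -(-1109) + 2·555 = 2219
t(11) = -2219 + 2·(-1109) = -4437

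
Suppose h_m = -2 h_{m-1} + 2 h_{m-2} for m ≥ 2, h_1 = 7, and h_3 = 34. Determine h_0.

2

Let h_0 = x.
h_2 = -14 + 2x
h_3 = 42 - 4x
So 42 - 4x = 34, giving x = 2.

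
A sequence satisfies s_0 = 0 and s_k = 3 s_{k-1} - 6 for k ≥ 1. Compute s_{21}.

The fixed point is -6/(1 - 3) = 3, so s_k - 3 = 3(s_{k-1} - 3).
Hence s_k = -3·3^k + 3.
s_{21} = -3·3^{21} + 3 = -3·10460353203 + 3 = -31381059606.

-31381059606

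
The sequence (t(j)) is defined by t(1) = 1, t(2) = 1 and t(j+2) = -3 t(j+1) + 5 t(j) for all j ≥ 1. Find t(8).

t(3) = -3(1) + 5(1) = 2
t(4) = -3(2) + 5(1) = -1
t(5) = -3(-1) + 5(2) = 13
t(6) = -3(13) + 5(-1) = -44
t(7) = -3(-44) + 5(13) = 197
t(8) = -3(197) + 5(-44) = -811

-811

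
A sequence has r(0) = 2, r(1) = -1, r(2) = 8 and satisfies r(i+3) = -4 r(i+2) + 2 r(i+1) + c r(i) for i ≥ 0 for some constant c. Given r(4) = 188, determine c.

-4

r(3) = -34 + 2c
r(4) = 152 - 9c
So 152 - 9c = 188, giving c = -4.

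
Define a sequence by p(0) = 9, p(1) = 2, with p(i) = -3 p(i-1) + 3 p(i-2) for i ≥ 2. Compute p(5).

-873

p(2) = -3(2) + 3(9) = 21
p(3) = -3(21) + 3(2) = -57
p(4) = -3(-57) + 3(21) = 234
p(5) = -3(234) + 3(-57) = -873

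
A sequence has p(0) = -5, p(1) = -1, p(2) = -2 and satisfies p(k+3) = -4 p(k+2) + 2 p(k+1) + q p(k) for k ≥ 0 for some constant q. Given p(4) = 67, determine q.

p(3) = 6 - 5q
p(4) = -28 + 19q
So -28 + 19q = 67, giving q = 5.

5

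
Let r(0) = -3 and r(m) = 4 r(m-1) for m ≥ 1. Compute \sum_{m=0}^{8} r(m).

-262143

r(1) = 4·(-3) = -12
r(2) = 4·(-12) = -48
r(3) = 4·(-48) = -192
r(4) = 4·(-192) = -768
r(5) = 4·(-768) = -3072
r(6) = 4·(-3072) = -12288
r(7) = 4·(-12288) = -49152
r(8) = 4·(-49152) = -196608
Sum = (-3) + (-12) + (-48) + (-192) + (-768) + (-3072) + (-12288) + (-49152) + (-196608) = -262143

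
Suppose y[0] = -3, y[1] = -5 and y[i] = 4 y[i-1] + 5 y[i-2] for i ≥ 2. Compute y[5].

-4165

y[2] = 4(-5) + 5(-3) = -35
y[3] = 4(-35) + 5(-5) = -165
y[4] = 4(-165) + 5(-35) = -835
y[5] = 4(-835) + 5(-165) = -4165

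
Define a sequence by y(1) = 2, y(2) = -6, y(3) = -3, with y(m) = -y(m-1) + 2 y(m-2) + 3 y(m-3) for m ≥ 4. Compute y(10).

y(4) = -(-3) + 2(-6) + 3(2) = -3
y(5) = -(-3) + 2(-3) + 3(-6) = -21
y(6) = -(-21) + 2(-3) + 3(-3) = 6
y(7) = -6 + 2(-21) + 3(-3) = -57
y(8) = -(-57) + 2(6) + 3(-21) = 6
y(9) = -6 + 2(-57) + 3(6) = -102
y(10) = -(-102) + 2(6) + 3(-57) = -57

-57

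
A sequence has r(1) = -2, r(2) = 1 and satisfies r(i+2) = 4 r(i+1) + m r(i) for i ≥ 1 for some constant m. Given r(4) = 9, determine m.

r(3) = 4 - 2m
r(4) = 16 - 7m
So 16 - 7m = 9, giving m = 1.

1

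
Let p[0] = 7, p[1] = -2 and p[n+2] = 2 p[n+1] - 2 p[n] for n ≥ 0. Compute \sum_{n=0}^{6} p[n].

p[2] = 2·(-2) - 2·7 = -18
p[3] = 2·(-18) - 2·(-2) = -32
p[4] = 2·(-32) - 2·(-18) = -28
p[5] = 2·(-28) - 2·(-32) = 8
p[6] = 2·8 - 2·(-28) = 72
Sum = 7 + (-2) + (-18) + (-32) + (-28) + 8 + 72 = 7

7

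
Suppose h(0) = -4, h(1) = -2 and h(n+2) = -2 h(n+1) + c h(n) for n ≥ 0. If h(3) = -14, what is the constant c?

-1

h(2) = 4 - 4c
h(3) = -8 + 6c
So -8 + 6c = -14, giving c = -1.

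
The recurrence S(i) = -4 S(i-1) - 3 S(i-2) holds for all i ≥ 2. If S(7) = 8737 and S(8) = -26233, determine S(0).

7

Rearranging, S(i-2) = (S(i) + 4 S(i-1)) / -3.
S(6) = (-26233 + 4*8737) / -3 = 8715/-3 = -2905
S(5) = (8737 + 4*(-2905)) / -3 = -2883/-3 = 961
S(4) = (-2905 + 4*961) / -3 = 939/-3 = -313
S(3) = (961 + 4*(-313)) / -3 = -291/-3 = 97
S(2) = (-313 + 4*97) / -3 = 75/-3 = -25
S(1) = (97 + 4*(-25)) / -3 = -3/-3 = 1
S(0) = (-25 + 4*1) / -3 = -21/-3 = 7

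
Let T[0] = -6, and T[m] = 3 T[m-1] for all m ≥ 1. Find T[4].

-486

T[1] = 3(-6) = -18
T[2] = 3(-18) = -54
T[3] = 3(-54) = -162
T[4] = 3(-162) = -486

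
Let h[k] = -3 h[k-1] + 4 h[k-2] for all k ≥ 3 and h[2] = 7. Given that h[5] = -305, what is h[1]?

1

Let h[1] = x.
h[3] = -21 + 4x
h[4] = 91 - 12x
h[5] = -357 + 52x
So -357 + 52x = -305, giving x = 1.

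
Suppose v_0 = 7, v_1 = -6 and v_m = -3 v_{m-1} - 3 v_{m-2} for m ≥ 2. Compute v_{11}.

v_2 = -3*(-6) - 3*7 = -3
v_3 = -3*(-3) - 3*(-6) = 27
v_4 = -3*27 - 3*(-3) = -72
v_5 = -3*(-72) - 3*27 = 135
v_6 = -3*135 - 3*(-72) = -189
v_7 = -3*(-189) - 3*135 = 162
v_8 = -3*162 - 3*(-189) = 81
v_9 = -3*81 - 3*162 = -729
v_{10} = -3*(-729) - 3*81 = 1944
v_{11} = -3*1944 - 3*(-729) = -3645

-3645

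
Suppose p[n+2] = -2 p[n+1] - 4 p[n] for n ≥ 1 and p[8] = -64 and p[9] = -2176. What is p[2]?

-1

Rearranging, p[n-2] = (p[n] + 2 p[n-1]) / -4.
p[7] = (-2176 + 2·(-64)) / -4 = -2304/-4 = 576
p[6] = (-64 + 2·576) / -4 = 1088/-4 = -272
p[5] = (576 + 2·(-272)) / -4 = 32/-4 = -8
p[4] = (-272 + 2·(-8)) / -4 = -288/-4 = 72
p[3] = (-8 + 2·72) / -4 = 136/-4 = -34
p[2] = (72 + 2·(-34)) / -4 = 4/-4 = -1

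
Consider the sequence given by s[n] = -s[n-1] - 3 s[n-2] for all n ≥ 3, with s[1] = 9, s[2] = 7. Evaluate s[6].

s[3] = -7 - 3*9 = -34
s[4] = -(-34) - 3*7 = 13
s[5] = -13 - 3*(-34) = 89
s[6] = -89 - 3*13 = -128

-128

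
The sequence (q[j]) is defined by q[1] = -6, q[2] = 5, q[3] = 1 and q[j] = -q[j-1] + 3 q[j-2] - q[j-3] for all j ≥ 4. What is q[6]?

81

q[4] = -1 + 3*5 - (-6) = 20
q[5] = -20 + 3*1 - 5 = -22
q[6] = -(-22) + 3*20 - 1 = 81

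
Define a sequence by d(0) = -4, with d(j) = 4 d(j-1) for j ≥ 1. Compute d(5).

d(1) = 4*(-4) = -16
d(2) = 4*(-16) = -64
d(3) = 4*(-64) = -256
d(4) = 4*(-256) = -1024
d(5) = 4*(-1024) = -4096

-4096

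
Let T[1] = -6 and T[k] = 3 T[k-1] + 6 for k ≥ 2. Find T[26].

-2541865828332

The fixed point is 6/(1 - 3) = -3, so T[k] + 3 = 3(T[k-1] + 3).
Hence T[k] = -3·3^{k-1} - 3.
T[26] = -3·3^{25} - 3 = -3·847288609443 - 3 = -2541865828332.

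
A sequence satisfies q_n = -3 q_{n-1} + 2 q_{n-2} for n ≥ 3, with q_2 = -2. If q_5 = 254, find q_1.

8

Let q_1 = w.
q_3 = 6 + 2w
q_4 = -22 - 6w
q_5 = 78 + 22w
So 78 + 22w = 254, giving w = 8.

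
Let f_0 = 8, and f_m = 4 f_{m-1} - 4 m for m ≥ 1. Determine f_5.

f_1 = 4*8 - 4 = 28
f_2 = 4*28 - 8 = 104
f_3 = 4*104 - 12 = 404
f_4 = 4*404 - 16 = 1600
f_5 = 4*1600 - 20 = 6380

6380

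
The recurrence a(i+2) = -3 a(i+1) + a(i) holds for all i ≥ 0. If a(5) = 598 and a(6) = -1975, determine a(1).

7

Rearranging, a(i-2) = a(i) + 3 a(i-1).
a(4) = -1975 + 3(598) = -181
a(3) = 598 + 3(-181) = 55
a(2) = -181 + 3(55) = -16
a(1) = 55 + 3(-16) = 7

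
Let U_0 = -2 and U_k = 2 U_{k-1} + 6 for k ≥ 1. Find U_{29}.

The fixed point is 6/(1 - 2) = -6, so U_k + 6 = 2(U_{k-1} + 6).
Hence U_k = 4·2^k - 6.
U_{29} = 4·2^{29} - 6 = 4·536870912 - 6 = 2147483642.

2147483642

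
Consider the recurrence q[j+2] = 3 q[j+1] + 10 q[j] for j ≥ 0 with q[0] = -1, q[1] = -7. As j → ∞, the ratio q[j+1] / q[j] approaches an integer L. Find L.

5

The characteristic equation is r^2 - 3r - 10 = 0, which factors as (r - 5)(r + 2) = 0.
So the roots are 5 and -2. Since |5| > |-2| and the coefficient of 5^j is non-zero, the ratio tends to 5.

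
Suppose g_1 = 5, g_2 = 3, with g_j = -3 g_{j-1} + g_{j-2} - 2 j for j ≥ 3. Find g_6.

298

g_3 = -3*3 + 5 - 6 = -10
g_4 = -3*(-10) + 3 - 8 = 25
g_5 = -3*25 + (-10) - 10 = -95
g_6 = -3*(-95) + 25 - 12 = 298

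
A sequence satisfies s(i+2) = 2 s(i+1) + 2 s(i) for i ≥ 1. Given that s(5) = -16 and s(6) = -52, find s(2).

-7

Rearranging, s(i-2) = (s(i) - 2 s(i-1)) / 2.
s(4) = (-52 - 2(-16)) / 2 = -20/2 = -10
s(3) = (-16 - 2(-10)) / 2 = 4/2 = 2
s(2) = (-10 - 2(2)) / 2 = -14/2 = -7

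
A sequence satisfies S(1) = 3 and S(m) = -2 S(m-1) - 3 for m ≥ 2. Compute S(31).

The fixed point is -3/(1 + 2) = -1, so S(m) + 1 = -2(S(m-1) + 1).
Hence S(m) = 4·(-2)^{m-1} - 1.
S(31) = 4·(-2)^{30} - 1 = 4·1073741824 - 1 = 4294967295.

4294967295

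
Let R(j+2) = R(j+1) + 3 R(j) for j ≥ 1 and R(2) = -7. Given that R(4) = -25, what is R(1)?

Let R(1) = y.
R(3) = -7 + 3y
R(4) = -28 + 3y
So -28 + 3y = -25, giving y = 1.

1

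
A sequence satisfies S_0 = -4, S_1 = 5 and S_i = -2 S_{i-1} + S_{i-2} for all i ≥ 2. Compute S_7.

1125

S_2 = -2·5 + (-4) = -14
S_3 = -2·(-14) + 5 = 33
S_4 = -2·33 + (-14) = -80
S_5 = -2·(-80) + 33 = 193
S_6 = -2·193 + (-80) = -466
S_7 = -2·(-466) + 193 = 1125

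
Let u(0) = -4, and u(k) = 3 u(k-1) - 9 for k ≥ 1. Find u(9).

-167301

u(1) = 3(-4) - 9 = -21
u(2) = 3(-21) - 9 = -72
u(3) = 3(-72) - 9 = -225
u(4) = 3(-225) - 9 = -684
u(5) = 3(-684) - 9 = -2061
u(6) = 3(-2061) - 9 = -6192
u(7) = 3(-6192) - 9 = -18585
u(8) = 3(-18585) - 9 = -55764
u(9) = 3(-55764) - 9 = -167301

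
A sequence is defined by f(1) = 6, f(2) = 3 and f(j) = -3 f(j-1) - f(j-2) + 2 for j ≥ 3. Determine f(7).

-682

f(3) = -3*3 - 6 + 2 = -13
f(4) = -3*(-13) - 3 + 2 = 38
f(5) = -3*38 - (-13) + 2 = -99
f(6) = -3*(-99) - 38 + 2 = 261
f(7) = -3*261 - (-99) + 2 = -682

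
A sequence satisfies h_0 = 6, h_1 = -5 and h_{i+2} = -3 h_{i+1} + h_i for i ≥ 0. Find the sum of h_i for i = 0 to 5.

-564

h_2 = -3·(-5) + 6 = 21
h_3 = -3·21 + (-5) = -68
h_4 = -3·(-68) + 21 = 225
h_5 = -3·225 + (-68) = -743
Sum = 6 + (-5) + 21 + (-68) + 225 + (-743) = -564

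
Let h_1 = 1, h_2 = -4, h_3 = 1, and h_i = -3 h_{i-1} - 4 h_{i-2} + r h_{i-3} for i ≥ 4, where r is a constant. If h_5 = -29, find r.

-2

h_4 = 13 + r
h_5 = -43 - 7r
So -43 - 7r = -29, giving r = -2.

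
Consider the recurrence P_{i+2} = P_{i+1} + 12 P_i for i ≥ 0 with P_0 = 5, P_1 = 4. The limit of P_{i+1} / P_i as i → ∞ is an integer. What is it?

4

The characteristic equation is r^2 - r - 12 = 0, which factors as (r - 4)(r + 3) = 0.
So the roots are 4 and -3. Since |4| > |-3| and the coefficient of 4^i is non-zero, the ratio tends to 4.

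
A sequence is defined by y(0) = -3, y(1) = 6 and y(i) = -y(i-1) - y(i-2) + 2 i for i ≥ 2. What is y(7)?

y(2) = -6 - (-3) + 4 = 1
y(3) = -1 - 6 + 6 = -1
y(4) = -(-1) - 1 + 8 = 8
y(5) = -8 - (-1) + 10 = 3
y(6) = -3 - 8 + 12 = 1
y(7) = -1 - 3 + 14 = 10

10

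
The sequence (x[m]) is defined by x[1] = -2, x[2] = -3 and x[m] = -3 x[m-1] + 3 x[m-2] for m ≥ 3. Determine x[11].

x[3] = -3·(-3) + 3·(-2) = 3
x[4] = -3·3 + 3·(-3) = -18
x[5] = -3·(-18) + 3·3 = 63
x[6] = -3·63 + 3·(-18) = -243
x[7] = -3·(-243) + 3·63 = 918
x[8] = -3·918 + 3·(-243) = -3483
x[9] = -3·(-3483) + 3·918 = 13203
x[10] = -3·13203 + 3·(-3483) = -50058
x[11] = -3·(-50058) + 3·13203 = 189783

189783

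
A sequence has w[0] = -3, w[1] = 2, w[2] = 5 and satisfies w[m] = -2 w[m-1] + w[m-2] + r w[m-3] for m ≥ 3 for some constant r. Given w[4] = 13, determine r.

-1

w[3] = -8 - 3r
w[4] = 21 + 8r
So 21 + 8r = 13, giving r = -1.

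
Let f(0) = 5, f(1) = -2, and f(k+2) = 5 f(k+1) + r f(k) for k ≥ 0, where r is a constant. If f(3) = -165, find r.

f(2) = -10 + 5r
f(3) = -50 + 23r
So -50 + 23r = -165, giving r = -5.

-5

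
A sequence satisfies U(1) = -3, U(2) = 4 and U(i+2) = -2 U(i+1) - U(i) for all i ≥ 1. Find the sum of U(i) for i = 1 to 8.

U(3) = -2(4) - (-3) = -5
U(4) = -2(-5) - 4 = 6
U(5) = -2(6) - (-5) = -7
U(6) = -2(-7) - 6 = 8
U(7) = -2(8) - (-7) = -9
U(8) = -2(-9) - 8 = 10
Sum = (-3) + 4 + (-5) + 6 + (-7) + 8 + (-9) + 10 = 4

4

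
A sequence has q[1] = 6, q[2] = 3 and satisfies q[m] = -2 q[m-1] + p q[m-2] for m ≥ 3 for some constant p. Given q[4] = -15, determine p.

q[3] = -6 + 6p
q[4] = 12 - 9p
So 12 - 9p = -15, giving p = 3.

3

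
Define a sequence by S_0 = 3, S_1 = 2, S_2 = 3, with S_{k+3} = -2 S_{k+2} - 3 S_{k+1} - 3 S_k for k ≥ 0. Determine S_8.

144

S_3 = -2(3) - 3(2) - 3(3) = -21
S_4 = -2(-21) - 3(3) - 3(2) = 27
S_5 = -2(27) - 3(-21) - 3(3) = 0
S_6 = -2(0) - 3(27) - 3(-21) = -18
S_7 = -2(-18) - 3(0) - 3(27) = -45
S_8 = -2(-45) - 3(-18) - 3(0) = 144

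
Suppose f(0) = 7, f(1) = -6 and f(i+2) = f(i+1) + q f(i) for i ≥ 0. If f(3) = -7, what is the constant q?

f(2) = -6 + 7q
f(3) = -6 + q
So -6 + q = -7, giving q = -1.

-1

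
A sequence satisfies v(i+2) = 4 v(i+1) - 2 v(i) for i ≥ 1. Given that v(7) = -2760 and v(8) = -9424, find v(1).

5

Rearranging, v(i-2) = (v(i) - 4 v(i-1)) / -2.
v(6) = (-9424 - 4*(-2760)) / -2 = 1616/-2 = -808
v(5) = (-2760 - 4*(-808)) / -2 = 472/-2 = -236
v(4) = (-808 - 4*(-236)) / -2 = 136/-2 = -68
v(3) = (-236 - 4*(-68)) / -2 = 36/-2 = -18
v(2) = (-68 - 4*(-18)) / -2 = 4/-2 = -2
v(1) = (-18 - 4*(-2)) / -2 = -10/-2 = 5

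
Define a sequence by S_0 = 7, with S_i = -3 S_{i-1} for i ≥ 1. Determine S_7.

-15309

S_1 = -3(7) = -21
S_2 = -3(-21) = 63
S_3 = -3(63) = -189
S_4 = -3(-189) = 567
S_5 = -3(567) = -1701
S_6 = -3(-1701) = 5103
S_7 = -3(5103) = -15309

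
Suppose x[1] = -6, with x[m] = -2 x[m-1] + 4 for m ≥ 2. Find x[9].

x[2] = -2(-6) + 4 = 16
x[3] = -2(16) + 4 = -28
x[4] = -2(-28) + 4 = 60
x[5] = -2(60) + 4 = -116
x[6] = -2(-116) + 4 = 236
x[7] = -2(236) + 4 = -468
x[8] = -2(-468) + 4 = 940
x[9] = -2(940) + 4 = -1876

-1876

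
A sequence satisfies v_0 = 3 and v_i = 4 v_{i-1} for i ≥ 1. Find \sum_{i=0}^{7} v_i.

v_1 = 4*3 = 12
v_2 = 4*12 = 48
v_3 = 4*48 = 192
v_4 = 4*192 = 768
v_5 = 4*768 = 3072
v_6 = 4*3072 = 12288
v_7 = 4*12288 = 49152
Sum = 3 + 12 + 48 + 192 + 768 + 3072 + 12288 + 49152 = 65535

65535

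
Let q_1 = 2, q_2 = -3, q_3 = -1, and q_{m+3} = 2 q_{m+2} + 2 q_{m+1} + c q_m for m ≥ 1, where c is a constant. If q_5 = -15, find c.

q_4 = -8 + 2c
q_5 = -18 + c
So -18 + c = -15, giving c = 3.

3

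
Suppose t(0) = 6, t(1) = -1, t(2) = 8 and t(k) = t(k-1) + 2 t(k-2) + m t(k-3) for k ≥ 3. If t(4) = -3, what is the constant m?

t(3) = 6 + 6m
t(4) = 22 + 5m
So 22 + 5m = -3, giving m = -5.

-5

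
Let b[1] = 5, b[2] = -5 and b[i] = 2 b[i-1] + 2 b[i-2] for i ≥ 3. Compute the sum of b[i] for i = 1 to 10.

b[3] = 2*(-5) + 2*5 = 0
b[4] = 2*0 + 2*(-5) = -10
b[5] = 2*(-10) + 2*0 = -20
b[6] = 2*(-20) + 2*(-10) = -60
b[7] = 2*(-60) + 2*(-20) = -160
b[8] = 2*(-160) + 2*(-60) = -440
b[9] = 2*(-440) + 2*(-160) = -1200
b[10] = 2*(-1200) + 2*(-440) = -3280
Sum = 5 + (-5) + 0 + (-10) + (-20) + (-60) + (-160) + (-440) + (-1200) + (-3280) = -5170

-5170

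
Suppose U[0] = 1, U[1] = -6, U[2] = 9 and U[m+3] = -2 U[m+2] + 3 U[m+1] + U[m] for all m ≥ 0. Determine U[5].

-278

U[3] = -2·9 + 3·(-6) + 1 = -35
U[4] = -2·(-35) + 3·9 + (-6) = 91
U[5] = -2·91 + 3·(-35) + 9 = -278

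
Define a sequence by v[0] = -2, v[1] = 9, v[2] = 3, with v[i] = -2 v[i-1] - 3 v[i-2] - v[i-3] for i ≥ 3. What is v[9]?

v[3] = -2(3) - 3(9) - (-2) = -31
v[4] = -2(-31) - 3(3) - 9 = 44
v[5] = -2(44) - 3(-31) - 3 = 2
v[6] = -2(2) - 3(44) - (-31) = -105
v[7] = -2(-105) - 3(2) - 44 = 160
v[8] = -2(160) - 3(-105) - 2 = -7
v[9] = -2(-7) - 3(160) - (-105) = -361

-361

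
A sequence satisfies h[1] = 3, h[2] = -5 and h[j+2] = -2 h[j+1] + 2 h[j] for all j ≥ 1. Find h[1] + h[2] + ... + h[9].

4724

h[3] = -2·(-5) + 2·3 = 16
h[4] = -2·16 + 2·(-5) = -42
h[5] = -2·(-42) + 2·16 = 116
h[6] = -2·116 + 2·(-42) = -316
h[7] = -2·(-316) + 2·116 = 864
h[8] = -2·864 + 2·(-316) = -2360
h[9] = -2·(-2360) + 2·864 = 6448
Sum = 3 + (-5) + 16 + (-42) + 116 + (-316) + 864 + (-2360) + 6448 = 4724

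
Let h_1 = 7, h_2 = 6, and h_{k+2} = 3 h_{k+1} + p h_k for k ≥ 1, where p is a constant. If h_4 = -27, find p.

-3

h_3 = 18 + 7p
h_4 = 54 + 27p
So 54 + 27p = -27, giving p = -3.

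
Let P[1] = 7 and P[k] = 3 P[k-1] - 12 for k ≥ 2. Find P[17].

43046727

The fixed point is -12/(1 - 3) = 6, so P[k] - 6 = 3(P[k-1] - 6).
Hence P[k] = 1·3^{k-1} + 6.
P[17] = 1·3^{16} + 6 = 1·43046721 + 6 = 43046727.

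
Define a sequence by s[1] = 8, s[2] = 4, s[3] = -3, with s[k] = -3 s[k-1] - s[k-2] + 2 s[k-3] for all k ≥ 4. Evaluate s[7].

s[4] = -3*(-3) - 4 + 2*8 = 21
s[5] = -3*21 - (-3) + 2*4 = -52
s[6] = -3*(-52) - 21 + 2*(-3) = 129
s[7] = -3*129 - (-52) + 2*21 = -293

-293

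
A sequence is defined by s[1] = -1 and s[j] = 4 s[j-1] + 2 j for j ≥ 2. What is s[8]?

9096

s[2] = 4·(-1) + 4 = 0
s[3] = 4·0 + 6 = 6
s[4] = 4·6 + 8 = 32
s[5] = 4·32 + 10 = 138
s[6] = 4·138 + 12 = 564
s[7] = 4·564 + 14 = 2270
s[8] = 4·2270 + 16 = 9096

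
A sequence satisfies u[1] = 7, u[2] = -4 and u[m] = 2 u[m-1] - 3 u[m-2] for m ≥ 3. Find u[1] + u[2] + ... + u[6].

u[3] = 2·(-4) - 3·7 = -29
u[4] = 2·(-29) - 3·(-4) = -46
u[5] = 2·(-46) - 3·(-29) = -5
u[6] = 2·(-5) - 3·(-46) = 128
Sum = 7 + (-4) + (-29) + (-46) + (-5) + 128 = 51

51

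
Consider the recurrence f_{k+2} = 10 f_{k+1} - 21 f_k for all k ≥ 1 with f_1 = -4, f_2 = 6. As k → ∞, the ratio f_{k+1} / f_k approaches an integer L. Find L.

The characteristic equation is r^2 - 10r + 21 = 0, which factors as (r - 7)(r - 3) = 0.
So the roots are 7 and 3. Since |7| > |3| and the coefficient of 7^k is non-zero, the ratio tends to 7.

7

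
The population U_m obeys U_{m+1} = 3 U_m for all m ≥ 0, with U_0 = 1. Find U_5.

243

U_1 = 3*1 = 3
U_2 = 3*3 = 9
U_3 = 3*9 = 27
U_4 = 3*27 = 81
U_5 = 3*81 = 243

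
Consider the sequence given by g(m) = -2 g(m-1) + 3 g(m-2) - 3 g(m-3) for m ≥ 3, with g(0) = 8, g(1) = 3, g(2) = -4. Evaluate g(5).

g(3) = -2*(-4) + 3*3 - 3*8 = -7
g(4) = -2*(-7) + 3*(-4) - 3*3 = -7
g(5) = -2*(-7) + 3*(-7) - 3*(-4) = 5

5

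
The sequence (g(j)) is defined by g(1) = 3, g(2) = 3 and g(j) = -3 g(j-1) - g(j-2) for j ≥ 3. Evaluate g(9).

g(3) = -3*3 - 3 = -12
g(4) = -3*(-12) - 3 = 33
g(5) = -3*33 - (-12) = -87
g(6) = -3*(-87) - 33 = 228
g(7) = -3*228 - (-87) = -597
g(8) = -3*(-597) - 228 = 1563
g(9) = -3*1563 - (-597) = -4092

-4092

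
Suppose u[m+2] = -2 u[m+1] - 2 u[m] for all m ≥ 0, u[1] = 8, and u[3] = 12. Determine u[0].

-1

Let u[0] = z.
u[2] = -16 - 2z
u[3] = 16 + 4z
So 16 + 4z = 12, giving z = -1.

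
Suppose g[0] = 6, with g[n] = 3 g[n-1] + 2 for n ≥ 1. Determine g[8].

45926

g[1] = 3*6 + 2 = 20
g[2] = 3*20 + 2 = 62
g[3] = 3*62 + 2 = 188
g[4] = 3*188 + 2 = 566
g[5] = 3*566 + 2 = 1700
g[6] = 3*1700 + 2 = 5102
g[7] = 3*5102 + 2 = 15308
g[8] = 3*15308 + 2 = 45926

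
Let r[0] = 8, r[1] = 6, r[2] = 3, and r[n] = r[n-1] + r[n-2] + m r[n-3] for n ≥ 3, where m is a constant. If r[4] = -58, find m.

-5

r[3] = 9 + 8m
r[4] = 12 + 14m
So 12 + 14m = -58, giving m = -5.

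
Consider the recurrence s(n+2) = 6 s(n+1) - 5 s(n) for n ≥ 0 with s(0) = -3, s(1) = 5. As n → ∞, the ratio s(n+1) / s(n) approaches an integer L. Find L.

The characteristic equation is r^2 - 6r + 5 = 0, which factors as (r - 5)(r - 1) = 0.
So the roots are 5 and 1. Since |5| > |1| and the coefficient of 5^n is non-zero, the ratio tends to 5.

5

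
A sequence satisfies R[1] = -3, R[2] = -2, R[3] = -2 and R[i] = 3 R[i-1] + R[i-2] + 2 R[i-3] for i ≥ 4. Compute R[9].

-6718

R[4] = 3*(-2) + (-2) + 2*(-3) = -14
R[5] = 3*(-14) + (-2) + 2*(-2) = -48
R[6] = 3*(-48) + (-14) + 2*(-2) = -162
R[7] = 3*(-162) + (-48) + 2*(-14) = -562
R[8] = 3*(-562) + (-162) + 2*(-48) = -1944
R[9] = 3*(-1944) + (-562) + 2*(-162) = -6718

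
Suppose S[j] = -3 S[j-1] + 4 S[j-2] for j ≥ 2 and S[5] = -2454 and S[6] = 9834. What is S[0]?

Rearranging, S[j-2] = (S[j] + 3 S[j-1]) / 4.
S[4] = (9834 + 3(-2454)) / 4 = 2472/4 = 618
S[3] = (-2454 + 3(618)) / 4 = -600/4 = -150
S[2] = (618 + 3(-150)) / 4 = 168/4 = 42
S[1] = (-150 + 3(42)) / 4 = -24/4 = -6
S[0] = (42 + 3(-6)) / 4 = 24/4 = 6

6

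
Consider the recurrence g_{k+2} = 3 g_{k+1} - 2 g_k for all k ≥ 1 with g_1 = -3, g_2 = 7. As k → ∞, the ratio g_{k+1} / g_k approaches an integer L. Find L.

The characteristic equation is r^2 - 3r + 2 = 0, which factors as (r - 2)(r - 1) = 0.
So the roots are 2 and 1. Since |2| > |1| and the coefficient of 2^k is non-zero, the ratio tends to 2.

2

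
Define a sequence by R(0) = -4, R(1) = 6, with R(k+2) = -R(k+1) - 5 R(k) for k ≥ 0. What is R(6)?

-116

R(2) = -6 - 5(-4) = 14
R(3) = -14 - 5(6) = -44
R(4) = -(-44) - 5(14) = -26
R(5) = -(-26) - 5(-44) = 246
R(6) = -246 - 5(-26) = -116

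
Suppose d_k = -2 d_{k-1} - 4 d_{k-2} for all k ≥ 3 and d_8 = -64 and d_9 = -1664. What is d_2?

Rearranging, d_{k-2} = (d_k + 2 d_{k-1}) / -4.
d_7 = (-1664 + 2*(-64)) / -4 = -1792/-4 = 448
d_6 = (-64 + 2*448) / -4 = 832/-4 = -208
d_5 = (448 + 2*(-208)) / -4 = 32/-4 = -8
d_4 = (-208 + 2*(-8)) / -4 = -224/-4 = 56
d_3 = (-8 + 2*56) / -4 = 104/-4 = -26
d_2 = (56 + 2*(-26)) / -4 = 4/-4 = -1

-1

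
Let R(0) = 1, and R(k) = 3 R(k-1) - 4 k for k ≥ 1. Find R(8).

R(1) = 3*1 - 4 = -1
R(2) = 3*(-1) - 8 = -11
R(3) = 3*(-11) - 12 = -45
R(4) = 3*(-45) - 16 = -151
R(5) = 3*(-151) - 20 = -473
R(6) = 3*(-473) - 24 = -1443
R(7) = 3*(-1443) - 28 = -4357
R(8) = 3*(-4357) - 32 = -13103

-13103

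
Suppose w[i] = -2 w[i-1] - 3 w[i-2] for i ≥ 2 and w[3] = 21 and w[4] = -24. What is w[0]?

4

Rearranging, w[i-2] = (w[i] + 2 w[i-1]) / -3.
w[2] = (-24 + 2·21) / -3 = 18/-3 = -6
w[1] = (21 + 2·(-6)) / -3 = 9/-3 = -3
w[0] = (-6 + 2·(-3)) / -3 = -12/-3 = 4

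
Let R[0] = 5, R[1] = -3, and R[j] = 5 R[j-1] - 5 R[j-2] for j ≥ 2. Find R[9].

-470625

R[2] = 5·(-3) - 5·5 = -40
R[3] = 5·(-40) - 5·(-3) = -185
R[4] = 5·(-185) - 5·(-40) = -725
R[5] = 5·(-725) - 5·(-185) = -2700
R[6] = 5·(-2700) - 5·(-725) = -9875
R[7] = 5·(-9875) - 5·(-2700) = -35875
R[8] = 5·(-35875) - 5·(-9875) = -130000
R[9] = 5·(-130000) - 5·(-35875) = -470625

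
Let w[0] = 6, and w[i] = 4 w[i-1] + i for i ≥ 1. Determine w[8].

422340

w[1] = 4(6) + 1 = 25
w[2] = 4(25) + 2 = 102
w[3] = 4(102) + 3 = 411
w[4] = 4(411) + 4 = 1648
w[5] = 4(1648) + 5 = 6597
w[6] = 4(6597) + 6 = 26394
w[7] = 4(26394) + 7 = 105583
w[8] = 4(105583) + 8 = 422340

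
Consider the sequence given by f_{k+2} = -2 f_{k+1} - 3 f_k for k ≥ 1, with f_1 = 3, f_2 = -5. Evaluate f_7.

f_3 = -2(-5) - 3(3) = 1
f_4 = -2(1) - 3(-5) = 13
f_5 = -2(13) - 3(1) = -29
f_6 = -2(-29) - 3(13) = 19
f_7 = -2(19) - 3(-29) = 49

49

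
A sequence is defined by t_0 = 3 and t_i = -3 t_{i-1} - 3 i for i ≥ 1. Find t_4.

t_1 = -3*3 - 3 = -12
t_2 = -3*(-12) - 6 = 30
t_3 = -3*30 - 9 = -99
t_4 = -3*(-99) - 12 = 285

285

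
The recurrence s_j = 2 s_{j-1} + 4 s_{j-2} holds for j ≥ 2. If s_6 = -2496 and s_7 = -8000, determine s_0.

Rearranging, s_{j-2} = (s_j - 2 s_{j-1}) / 4.
s_5 = (-8000 - 2*(-2496)) / 4 = -3008/4 = -752
s_4 = (-2496 - 2*(-752)) / 4 = -992/4 = -248
s_3 = (-752 - 2*(-248)) / 4 = -256/4 = -64
s_2 = (-248 - 2*(-64)) / 4 = -120/4 = -30
s_1 = (-64 - 2*(-30)) / 4 = -4/4 = -1
s_0 = (-30 - 2*(-1)) / 4 = -28/4 = -7

-7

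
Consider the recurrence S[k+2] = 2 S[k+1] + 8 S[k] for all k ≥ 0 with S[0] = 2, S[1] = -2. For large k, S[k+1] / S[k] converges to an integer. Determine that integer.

4

The characteristic equation is r^2 - 2r - 8 = 0, which factors as (r - 4)(r + 2) = 0.
So the roots are 4 and -2. Since |4| > |-2| and the coefficient of 4^k is non-zero, the ratio tends to 4.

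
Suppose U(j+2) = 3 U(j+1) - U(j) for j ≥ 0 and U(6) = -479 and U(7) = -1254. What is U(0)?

Rearranging, U(j-2) = -(U(j) - 3 U(j-1)).
U(5) = -(-1254 - 3*(-479)) = -183
U(4) = -(-479 - 3*(-183)) = -70
U(3) = -(-183 - 3*(-70)) = -27
U(2) = -(-70 - 3*(-27)) = -11
U(1) = -(-27 - 3*(-11)) = -6
U(0) = -(-11 - 3*(-6)) = -7

-7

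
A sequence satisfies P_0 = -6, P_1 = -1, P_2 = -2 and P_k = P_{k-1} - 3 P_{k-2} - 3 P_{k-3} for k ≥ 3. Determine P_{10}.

P_3 = (-2) - 3(-1) - 3(-6) = 19
P_4 = 19 - 3(-2) - 3(-1) = 28
P_5 = 28 - 3(19) - 3(-2) = -23
P_6 = (-23) - 3(28) - 3(19) = -164
P_7 = (-164) - 3(-23) - 3(28) = -179
P_8 = (-179) - 3(-164) - 3(-23) = 382
P_9 = 382 - 3(-179) - 3(-164) = 1411
P_{10} = 1411 - 3(382) - 3(-179) = 802

802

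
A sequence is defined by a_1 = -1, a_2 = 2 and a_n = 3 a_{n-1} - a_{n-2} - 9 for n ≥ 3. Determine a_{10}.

-8209

a_3 = 3(2) - (-1) - 9 = -2
a_4 = 3(-2) - 2 - 9 = -17
a_5 = 3(-17) - (-2) - 9 = -58
a_6 = 3(-58) - (-17) - 9 = -166
a_7 = 3(-166) - (-58) - 9 = -449
a_8 = 3(-449) - (-166) - 9 = -1190
a_9 = 3(-1190) - (-449) - 9 = -3130
a_{10} = 3(-3130) - (-1190) - 9 = -8209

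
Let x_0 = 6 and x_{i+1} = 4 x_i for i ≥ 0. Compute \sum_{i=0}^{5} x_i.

x_1 = 4·6 = 24
x_2 = 4·24 = 96
x_3 = 4·96 = 384
x_4 = 4·384 = 1536
x_5 = 4·1536 = 6144
Sum = 6 + 24 + 96 + 384 + 1536 + 6144 = 8190

8190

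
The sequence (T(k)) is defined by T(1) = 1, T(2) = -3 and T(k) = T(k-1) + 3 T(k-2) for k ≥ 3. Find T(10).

T(3) = (-3) + 3*1 = 0
T(4) = 0 + 3*(-3) = -9
T(5) = (-9) + 3*0 = -9
T(6) = (-9) + 3*(-9) = -36
T(7) = (-36) + 3*(-9) = -63
T(8) = (-63) + 3*(-36) = -171
T(9) = (-171) + 3*(-63) = -360
T(10) = (-360) + 3*(-171) = -873

-873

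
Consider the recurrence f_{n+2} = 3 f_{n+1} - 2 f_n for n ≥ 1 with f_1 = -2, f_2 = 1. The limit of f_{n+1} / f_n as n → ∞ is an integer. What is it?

2

The characteristic equation is r^2 - 3r + 2 = 0, which factors as (r - 2)(r - 1) = 0.
So the roots are 2 and 1. Since |2| > |1| and the coefficient of 2^n is non-zero, the ratio tends to 2.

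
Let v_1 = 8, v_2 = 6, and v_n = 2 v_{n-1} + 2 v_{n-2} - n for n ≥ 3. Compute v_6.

432

v_3 = 2*6 + 2*8 - 3 = 25
v_4 = 2*25 + 2*6 - 4 = 58
v_5 = 2*58 + 2*25 - 5 = 161
v_6 = 2*161 + 2*58 - 6 = 432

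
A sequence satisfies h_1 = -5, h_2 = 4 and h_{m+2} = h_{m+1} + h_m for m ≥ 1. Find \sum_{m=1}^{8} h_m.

27

h_3 = 4 + (-5) = -1
h_4 = (-1) + 4 = 3
h_5 = 3 + (-1) = 2
h_6 = 2 + 3 = 5
h_7 = 5 + 2 = 7
h_8 = 7 + 5 = 12
Sum = (-5) + 4 + (-1) + 3 + 2 + 5 + 7 + 12 = 27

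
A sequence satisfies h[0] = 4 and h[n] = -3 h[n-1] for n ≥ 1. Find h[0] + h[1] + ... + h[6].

2188

h[1] = -3·4 = -12
h[2] = -3·(-12) = 36
h[3] = -3·36 = -108
h[4] = -3·(-108) = 324
h[5] = -3·324 = -972
h[6] = -3·(-972) = 2916
Sum = 4 + (-12) + 36 + (-108) + 324 + (-972) + 2916 = 2188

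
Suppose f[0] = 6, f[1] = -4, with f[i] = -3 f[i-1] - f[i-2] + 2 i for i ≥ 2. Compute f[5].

-144

f[2] = -3·(-4) - 6 + 4 = 10
f[3] = -3·10 - (-4) + 6 = -20
f[4] = -3·(-20) - 10 + 8 = 58
f[5] = -3·58 - (-20) + 10 = -144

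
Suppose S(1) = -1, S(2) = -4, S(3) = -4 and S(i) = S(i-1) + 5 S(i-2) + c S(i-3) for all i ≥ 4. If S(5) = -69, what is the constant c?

5

S(4) = -24 - c
S(5) = -44 - 5c
So -44 - 5c = -69, giving c = 5.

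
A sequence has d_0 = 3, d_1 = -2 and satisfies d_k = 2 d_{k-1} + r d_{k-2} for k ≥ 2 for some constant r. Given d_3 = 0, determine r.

2

d_2 = -4 + 3r
d_3 = -8 + 4r
So -8 + 4r = 0, giving r = 2.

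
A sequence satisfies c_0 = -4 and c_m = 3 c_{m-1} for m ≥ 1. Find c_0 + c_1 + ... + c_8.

-39364

c_1 = 3·(-4) = -12
c_2 = 3·(-12) = -36
c_3 = 3·(-36) = -108
c_4 = 3·(-108) = -324
c_5 = 3·(-324) = -972
c_6 = 3·(-972) = -2916
c_7 = 3·(-2916) = -8748
c_8 = 3·(-8748) = -26244
Sum = (-4) + (-12) + (-36) + (-108) + (-324) + (-972) + (-2916) + (-8748) + (-26244) = -39364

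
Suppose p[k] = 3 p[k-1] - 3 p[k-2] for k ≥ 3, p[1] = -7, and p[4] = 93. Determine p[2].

5

Let p[2] = v.
p[3] = 21 + 3v
p[4] = 63 + 6v
So 63 + 6v = 93, giving v = 5.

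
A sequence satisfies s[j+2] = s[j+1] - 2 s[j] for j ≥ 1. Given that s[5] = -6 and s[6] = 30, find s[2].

Rearranging, s[j-2] = (s[j] - s[j-1]) / -2.
s[4] = (30 - (-6)) / -2 = 36/-2 = -18
s[3] = (-6 - (-18)) / -2 = 12/-2 = -6
s[2] = (-18 - (-6)) / -2 = -12/-2 = 6

6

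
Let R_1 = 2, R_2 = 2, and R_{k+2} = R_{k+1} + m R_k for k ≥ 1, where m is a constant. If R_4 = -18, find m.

-5

R_3 = 2 + 2m
R_4 = 2 + 4m
So 2 + 4m = -18, giving m = -5.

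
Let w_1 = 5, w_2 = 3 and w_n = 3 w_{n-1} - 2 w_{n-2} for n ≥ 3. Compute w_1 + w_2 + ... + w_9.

w_3 = 3·3 - 2·5 = -1
w_4 = 3·(-1) - 2·3 = -9
w_5 = 3·(-9) - 2·(-1) = -25
w_6 = 3·(-25) - 2·(-9) = -57
w_7 = 3·(-57) - 2·(-25) = -121
w_8 = 3·(-121) - 2·(-57) = -249
w_9 = 3·(-249) - 2·(-121) = -505
Sum = 5 + 3 + (-1) + (-9) + (-25) + (-57) + (-121) + (-249) + (-505) = -959

-959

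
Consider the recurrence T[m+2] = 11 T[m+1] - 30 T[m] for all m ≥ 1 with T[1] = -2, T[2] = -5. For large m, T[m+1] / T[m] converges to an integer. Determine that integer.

The characteristic equation is r^2 - 11r + 30 = 0, which factors as (r - 6)(r - 5) = 0.
So the roots are 6 and 5. Since |6| > |5| and the coefficient of 6^m is non-zero, the ratio tends to 6.

6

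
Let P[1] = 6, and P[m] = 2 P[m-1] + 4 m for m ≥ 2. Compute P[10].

9168

P[2] = 2·6 + 8 = 20
P[3] = 2·20 + 12 = 52
P[4] = 2·52 + 16 = 120
P[5] = 2·120 + 20 = 260
P[6] = 2·260 + 24 = 544
P[7] = 2·544 + 28 = 1116
P[8] = 2·1116 + 32 = 2264
P[9] = 2·2264 + 36 = 4564
P[10] = 2·4564 + 40 = 9168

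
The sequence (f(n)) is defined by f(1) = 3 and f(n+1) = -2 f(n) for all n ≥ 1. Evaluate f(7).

f(2) = -2·3 = -6
f(3) = -2·(-6) = 12
f(4) = -2·12 = -24
f(5) = -2·(-24) = 48
f(6) = -2·48 = -96
f(7) = -2·(-96) = 192

192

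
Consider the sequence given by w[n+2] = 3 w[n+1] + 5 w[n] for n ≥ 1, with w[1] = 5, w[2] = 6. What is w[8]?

w[3] = 3·6 + 5·5 = 43
w[4] = 3·43 + 5·6 = 159
w[5] = 3·159 + 5·43 = 692
w[6] = 3·692 + 5·159 = 2871
w[7] = 3·2871 + 5·692 = 12073
w[8] = 3·12073 + 5·2871 = 50574

50574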